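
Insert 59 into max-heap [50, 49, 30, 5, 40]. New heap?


Append 59: [50, 49, 30, 5, 40, 59]
Bubble up: swap idx 5(59) with idx 2(30); swap idx 2(59) with idx 0(50)
Result: [59, 49, 50, 5, 40, 30]


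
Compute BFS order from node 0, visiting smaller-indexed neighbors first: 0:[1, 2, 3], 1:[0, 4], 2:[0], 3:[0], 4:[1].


BFS queue: start with [0]
Visit order: [0, 1, 2, 3, 4]


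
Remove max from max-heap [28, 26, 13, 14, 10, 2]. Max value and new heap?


Max = 28
Replace root with last, heapify down
Resulting heap: [26, 14, 13, 2, 10]


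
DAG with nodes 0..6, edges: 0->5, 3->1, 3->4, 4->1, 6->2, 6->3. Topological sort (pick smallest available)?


Kahn's algorithm, process smallest node first
Order: [0, 5, 6, 2, 3, 4, 1]


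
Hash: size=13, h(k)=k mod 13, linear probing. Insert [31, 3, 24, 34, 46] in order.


Insertions: 31->slot 5; 3->slot 3; 24->slot 11; 34->slot 8; 46->slot 7
Table: [None, None, None, 3, None, 31, None, 46, 34, None, None, 24, None]


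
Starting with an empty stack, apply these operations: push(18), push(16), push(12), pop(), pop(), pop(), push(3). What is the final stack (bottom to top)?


push(18) -> [18]
push(16) -> [18, 16]
push(12) -> [18, 16, 12]
pop() returns 12 -> [18, 16]
pop() returns 16 -> [18]
pop() returns 18 -> []
push(3) -> [3]
Final stack (bottom to top): [3]


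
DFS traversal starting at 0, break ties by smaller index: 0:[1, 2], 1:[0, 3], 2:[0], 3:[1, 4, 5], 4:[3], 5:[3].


DFS stack-based: start with [0]
Visit order: [0, 1, 3, 4, 5, 2]


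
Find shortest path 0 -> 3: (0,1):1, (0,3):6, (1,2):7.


Dijkstra from 0:
Distances: {0: 0, 1: 1, 2: 8, 3: 6}
Shortest distance to 3 = 6, path = [0, 3]


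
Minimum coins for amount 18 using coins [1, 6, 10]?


dp[0]=0; dp[i]=1+min(dp[i-c] for c in coins)
...dp[13]=3, dp[14]=4, dp[15]=5, dp[16]=2, dp[17]=3, dp[18]=3
Minimum coins for 18 = 3


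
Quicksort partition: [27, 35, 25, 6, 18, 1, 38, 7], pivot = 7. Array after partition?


Elements <= 7 go left of pivot.
Result: [6, 1, 7, 27, 18, 35, 38, 25], pivot at index 2


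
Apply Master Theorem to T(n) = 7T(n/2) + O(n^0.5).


a=7, b=2, c=0.5. log_2(7)=2.807 > c=0.5. Case 1: O(n^log_b(a)) = O(n^2.807)
Complexity: O(n^2.807)


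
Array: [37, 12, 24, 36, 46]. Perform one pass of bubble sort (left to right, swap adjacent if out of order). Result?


After one pass: [12, 24, 36, 37, 46]


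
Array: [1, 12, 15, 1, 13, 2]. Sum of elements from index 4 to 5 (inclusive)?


Prefix sums: [0, 1, 13, 28, 29, 42, 44]
Sum[4..5] = prefix[6] - prefix[4] = 44 - 29 = 15


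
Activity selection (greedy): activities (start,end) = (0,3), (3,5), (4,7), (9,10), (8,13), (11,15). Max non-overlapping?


Greedy: pick earliest-ending, then skip overlaps.
Selected (4 activities): [(0, 3), (3, 5), (9, 10), (11, 15)]


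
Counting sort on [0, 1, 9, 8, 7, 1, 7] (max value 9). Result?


Count array: [1, 2, 0, 0, 0, 0, 0, 2, 1, 1]
Reconstruct: [0, 1, 1, 7, 7, 8, 9]


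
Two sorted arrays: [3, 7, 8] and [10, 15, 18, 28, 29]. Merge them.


Compare heads, take smaller each step.
Merged: [3, 7, 8, 10, 15, 18, 28, 29]


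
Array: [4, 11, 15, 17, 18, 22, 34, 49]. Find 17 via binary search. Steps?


Search for 17:
[0,7] mid=3 arr[3]=17
Total: 1 comparisons


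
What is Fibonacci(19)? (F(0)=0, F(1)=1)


F(n)=F(n-1)+F(n-2)
...F(17)=1597, F(18)=2584, F(19)=4181


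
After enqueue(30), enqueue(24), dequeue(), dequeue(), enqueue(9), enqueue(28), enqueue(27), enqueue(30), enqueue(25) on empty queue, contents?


enqueue(30) -> [30]
enqueue(24) -> [30, 24]
dequeue() returns 30 -> [24]
dequeue() returns 24 -> []
enqueue(9) -> [9]
enqueue(28) -> [9, 28]
enqueue(27) -> [9, 28, 27]
enqueue(30) -> [9, 28, 27, 30]
enqueue(25) -> [9, 28, 27, 30, 25]
Final queue (front to back): [9, 28, 27, 30, 25]


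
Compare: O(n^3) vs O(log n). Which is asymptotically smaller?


logarithmic grows slower than cubic
O(log n) is asymptotically smaller; O(n^3) grows faster


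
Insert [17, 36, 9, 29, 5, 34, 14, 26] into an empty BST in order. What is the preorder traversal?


Root = 17; build tree by BST insertion.
Preorder traversal: [17, 9, 5, 14, 36, 29, 26, 34]


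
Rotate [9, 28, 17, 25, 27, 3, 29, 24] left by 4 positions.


Left rotate by 4: [27, 3, 29, 24, 9, 28, 17, 25]


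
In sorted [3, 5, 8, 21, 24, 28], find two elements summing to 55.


Two pointers: lo=0, hi=5
No pair sums to 55


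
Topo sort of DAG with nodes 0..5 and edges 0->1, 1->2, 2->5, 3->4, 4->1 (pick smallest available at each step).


Kahn's algorithm, process smallest node first
Order: [0, 3, 4, 1, 2, 5]


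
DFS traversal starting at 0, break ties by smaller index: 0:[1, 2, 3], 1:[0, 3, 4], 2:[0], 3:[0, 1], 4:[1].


DFS stack-based: start with [0]
Visit order: [0, 1, 3, 4, 2]


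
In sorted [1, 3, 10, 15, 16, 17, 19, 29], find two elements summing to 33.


Two pointers: lo=0, hi=7
Found pair: (16, 17) summing to 33


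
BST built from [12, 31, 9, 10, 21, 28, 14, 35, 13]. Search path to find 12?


BST root = 12
Search for 12: compare at each node
Path: [12]


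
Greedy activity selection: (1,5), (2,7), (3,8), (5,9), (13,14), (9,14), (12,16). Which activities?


Greedy: pick earliest-ending, then skip overlaps.
Selected (3 activities): [(1, 5), (5, 9), (13, 14)]


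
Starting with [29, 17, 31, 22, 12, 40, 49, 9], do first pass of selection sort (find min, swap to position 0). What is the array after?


After one pass: [9, 17, 31, 22, 12, 40, 49, 29]


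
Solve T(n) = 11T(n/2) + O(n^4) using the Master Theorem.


a=11, b=2, c=4. log_2(11)=3.459 < c=4. Case 3: O(n^c) = O(n^4)
Complexity: O(n^4)


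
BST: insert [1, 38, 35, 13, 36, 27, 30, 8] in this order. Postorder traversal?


Root = 1; build tree by BST insertion.
Postorder traversal: [8, 30, 27, 13, 36, 35, 38, 1]


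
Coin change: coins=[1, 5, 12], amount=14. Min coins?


dp[0]=0; dp[i]=1+min(dp[i-c] for c in coins)
...dp[9]=5, dp[10]=2, dp[11]=3, dp[12]=1, dp[13]=2, dp[14]=3
Minimum coins for 14 = 3


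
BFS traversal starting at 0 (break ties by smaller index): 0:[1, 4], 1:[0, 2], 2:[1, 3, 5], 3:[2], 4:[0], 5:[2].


BFS queue: start with [0]
Visit order: [0, 1, 4, 2, 3, 5]


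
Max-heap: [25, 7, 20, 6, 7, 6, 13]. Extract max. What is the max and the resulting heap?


Max = 25
Replace root with last, heapify down
Resulting heap: [20, 7, 13, 6, 7, 6]


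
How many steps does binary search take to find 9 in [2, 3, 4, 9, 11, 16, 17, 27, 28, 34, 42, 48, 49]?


Search for 9:
[0,12] mid=6 arr[6]=17
[0,5] mid=2 arr[2]=4
[3,5] mid=4 arr[4]=11
[3,3] mid=3 arr[3]=9
Total: 4 comparisons


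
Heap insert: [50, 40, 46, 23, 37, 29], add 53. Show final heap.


Append 53: [50, 40, 46, 23, 37, 29, 53]
Bubble up: swap idx 6(53) with idx 2(46); swap idx 2(53) with idx 0(50)
Result: [53, 40, 50, 23, 37, 29, 46]


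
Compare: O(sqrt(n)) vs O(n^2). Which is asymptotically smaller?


sublinear grows slower than quadratic
O(sqrt(n)) is asymptotically smaller; O(n^2) grows faster


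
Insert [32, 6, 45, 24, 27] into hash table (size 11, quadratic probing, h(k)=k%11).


Insertions: 32->slot 10; 6->slot 6; 45->slot 1; 24->slot 2; 27->slot 5
Table: [None, 45, 24, None, None, 27, 6, None, None, None, 32]


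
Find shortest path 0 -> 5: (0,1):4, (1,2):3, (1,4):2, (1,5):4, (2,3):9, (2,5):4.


Dijkstra from 0:
Distances: {0: 0, 1: 4, 2: 7, 3: 16, 4: 6, 5: 8}
Shortest distance to 5 = 8, path = [0, 1, 5]


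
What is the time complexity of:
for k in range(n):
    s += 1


Per nesting level: O(n) = O(n)
Complexity: O(n)


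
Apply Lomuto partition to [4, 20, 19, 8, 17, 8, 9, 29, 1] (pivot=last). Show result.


Elements <= 1 go left of pivot.
Result: [1, 20, 19, 8, 17, 8, 9, 29, 4], pivot at index 0


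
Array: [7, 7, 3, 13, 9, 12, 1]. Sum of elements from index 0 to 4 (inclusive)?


Prefix sums: [0, 7, 14, 17, 30, 39, 51, 52]
Sum[0..4] = prefix[5] - prefix[0] = 39 - 0 = 39


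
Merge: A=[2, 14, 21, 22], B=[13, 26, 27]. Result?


Compare heads, take smaller each step.
Merged: [2, 13, 14, 21, 22, 26, 27]


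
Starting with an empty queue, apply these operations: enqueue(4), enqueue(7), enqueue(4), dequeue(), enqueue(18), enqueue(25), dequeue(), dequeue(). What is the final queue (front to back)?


enqueue(4) -> [4]
enqueue(7) -> [4, 7]
enqueue(4) -> [4, 7, 4]
dequeue() returns 4 -> [7, 4]
enqueue(18) -> [7, 4, 18]
enqueue(25) -> [7, 4, 18, 25]
dequeue() returns 7 -> [4, 18, 25]
dequeue() returns 4 -> [18, 25]
Final queue (front to back): [18, 25]


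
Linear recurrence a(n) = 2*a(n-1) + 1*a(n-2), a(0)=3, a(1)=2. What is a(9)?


Build bottom-up:
...a(7)=548, a(8)=1323, a(9)=2*1323+1*548=3194


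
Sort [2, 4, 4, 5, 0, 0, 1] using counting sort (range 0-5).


Count array: [2, 1, 1, 0, 2, 1]
Reconstruct: [0, 0, 1, 2, 4, 4, 5]


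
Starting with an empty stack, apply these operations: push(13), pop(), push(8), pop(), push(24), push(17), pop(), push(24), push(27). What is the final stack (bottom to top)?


push(13) -> [13]
pop() returns 13 -> []
push(8) -> [8]
pop() returns 8 -> []
push(24) -> [24]
push(17) -> [24, 17]
pop() returns 17 -> [24]
push(24) -> [24, 24]
push(27) -> [24, 24, 27]
Final stack (bottom to top): [24, 24, 27]


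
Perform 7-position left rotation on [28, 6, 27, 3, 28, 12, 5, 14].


Left rotate by 7: [14, 28, 6, 27, 3, 28, 12, 5]


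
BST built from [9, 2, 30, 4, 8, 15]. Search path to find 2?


BST root = 9
Search for 2: compare at each node
Path: [9, 2]


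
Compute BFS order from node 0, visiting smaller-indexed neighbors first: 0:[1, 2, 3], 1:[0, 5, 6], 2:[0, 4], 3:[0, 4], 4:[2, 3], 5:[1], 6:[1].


BFS queue: start with [0]
Visit order: [0, 1, 2, 3, 5, 6, 4]


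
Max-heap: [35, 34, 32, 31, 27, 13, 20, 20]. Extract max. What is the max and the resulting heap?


Max = 35
Replace root with last, heapify down
Resulting heap: [34, 31, 32, 20, 27, 13, 20]


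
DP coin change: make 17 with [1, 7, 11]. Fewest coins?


dp[0]=0; dp[i]=1+min(dp[i-c] for c in coins)
...dp[12]=2, dp[13]=3, dp[14]=2, dp[15]=3, dp[16]=4, dp[17]=5
Minimum coins for 17 = 5


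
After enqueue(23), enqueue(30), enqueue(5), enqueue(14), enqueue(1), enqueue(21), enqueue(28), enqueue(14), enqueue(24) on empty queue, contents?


enqueue(23) -> [23]
enqueue(30) -> [23, 30]
enqueue(5) -> [23, 30, 5]
enqueue(14) -> [23, 30, 5, 14]
enqueue(1) -> [23, 30, 5, 14, 1]
enqueue(21) -> [23, 30, 5, 14, 1, 21]
enqueue(28) -> [23, 30, 5, 14, 1, 21, 28]
enqueue(14) -> [23, 30, 5, 14, 1, 21, 28, 14]
enqueue(24) -> [23, 30, 5, 14, 1, 21, 28, 14, 24]
Final queue (front to back): [23, 30, 5, 14, 1, 21, 28, 14, 24]


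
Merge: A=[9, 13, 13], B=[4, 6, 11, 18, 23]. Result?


Compare heads, take smaller each step.
Merged: [4, 6, 9, 11, 13, 13, 18, 23]


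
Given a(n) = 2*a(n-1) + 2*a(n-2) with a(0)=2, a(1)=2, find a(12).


Build bottom-up:
...a(10)=23168, a(11)=63296, a(12)=2*63296+2*23168=172928


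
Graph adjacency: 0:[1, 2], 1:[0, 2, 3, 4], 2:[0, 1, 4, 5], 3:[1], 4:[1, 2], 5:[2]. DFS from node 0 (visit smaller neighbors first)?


DFS stack-based: start with [0]
Visit order: [0, 1, 2, 4, 5, 3]


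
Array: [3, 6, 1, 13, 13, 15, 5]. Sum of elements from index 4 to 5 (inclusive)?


Prefix sums: [0, 3, 9, 10, 23, 36, 51, 56]
Sum[4..5] = prefix[6] - prefix[4] = 51 - 23 = 28


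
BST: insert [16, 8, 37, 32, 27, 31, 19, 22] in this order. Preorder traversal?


Root = 16; build tree by BST insertion.
Preorder traversal: [16, 8, 37, 32, 27, 19, 22, 31]


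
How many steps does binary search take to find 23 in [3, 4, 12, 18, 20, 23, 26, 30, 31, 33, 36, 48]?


Search for 23:
[0,11] mid=5 arr[5]=23
Total: 1 comparisons


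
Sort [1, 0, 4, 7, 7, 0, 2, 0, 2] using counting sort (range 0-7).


Count array: [3, 1, 2, 0, 1, 0, 0, 2]
Reconstruct: [0, 0, 0, 1, 2, 2, 4, 7, 7]


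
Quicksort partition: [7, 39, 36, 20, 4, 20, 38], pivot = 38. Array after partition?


Elements <= 38 go left of pivot.
Result: [7, 36, 20, 4, 20, 38, 39], pivot at index 5


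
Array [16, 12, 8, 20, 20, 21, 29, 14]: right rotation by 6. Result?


Right rotate by 6: [8, 20, 20, 21, 29, 14, 16, 12]


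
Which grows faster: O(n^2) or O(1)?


constant grows slower than quadratic
O(1) is asymptotically smaller; O(n^2) grows faster


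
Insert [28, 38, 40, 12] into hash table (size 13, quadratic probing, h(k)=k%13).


Insertions: 28->slot 2; 38->slot 12; 40->slot 1; 12->slot 0
Table: [12, 40, 28, None, None, None, None, None, None, None, None, None, 38]


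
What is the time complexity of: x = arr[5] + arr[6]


Analysis: constant-time operation, no loop
Complexity: O(1)


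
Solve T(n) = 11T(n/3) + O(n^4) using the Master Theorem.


a=11, b=3, c=4. log_3(11)=2.183 < c=4. Case 3: O(n^c) = O(n^4)
Complexity: O(n^4)


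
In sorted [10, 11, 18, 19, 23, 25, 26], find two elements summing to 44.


Two pointers: lo=0, hi=6
Found pair: (18, 26) summing to 44


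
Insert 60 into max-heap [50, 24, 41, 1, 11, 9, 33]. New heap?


Append 60: [50, 24, 41, 1, 11, 9, 33, 60]
Bubble up: swap idx 7(60) with idx 3(1); swap idx 3(60) with idx 1(24); swap idx 1(60) with idx 0(50)
Result: [60, 50, 41, 24, 11, 9, 33, 1]


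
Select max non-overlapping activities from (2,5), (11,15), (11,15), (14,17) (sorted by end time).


Greedy: pick earliest-ending, then skip overlaps.
Selected (2 activities): [(2, 5), (11, 15)]


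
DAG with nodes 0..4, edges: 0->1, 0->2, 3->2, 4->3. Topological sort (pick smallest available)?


Kahn's algorithm, process smallest node first
Order: [0, 1, 4, 3, 2]


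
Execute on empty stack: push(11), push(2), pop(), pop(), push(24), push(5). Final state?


push(11) -> [11]
push(2) -> [11, 2]
pop() returns 2 -> [11]
pop() returns 11 -> []
push(24) -> [24]
push(5) -> [24, 5]
Final stack (bottom to top): [24, 5]


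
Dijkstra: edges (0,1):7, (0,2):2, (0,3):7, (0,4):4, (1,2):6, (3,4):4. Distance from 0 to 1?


Dijkstra from 0:
Distances: {0: 0, 1: 7, 2: 2, 3: 7, 4: 4}
Shortest distance to 1 = 7, path = [0, 1]


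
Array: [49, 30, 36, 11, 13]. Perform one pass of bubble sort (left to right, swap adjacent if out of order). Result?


After one pass: [30, 36, 11, 13, 49]


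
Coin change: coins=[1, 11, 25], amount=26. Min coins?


dp[0]=0; dp[i]=1+min(dp[i-c] for c in coins)
...dp[21]=11, dp[22]=2, dp[23]=3, dp[24]=4, dp[25]=1, dp[26]=2
Minimum coins for 26 = 2


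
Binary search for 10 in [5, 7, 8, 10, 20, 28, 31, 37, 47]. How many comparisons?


Search for 10:
[0,8] mid=4 arr[4]=20
[0,3] mid=1 arr[1]=7
[2,3] mid=2 arr[2]=8
[3,3] mid=3 arr[3]=10
Total: 4 comparisons


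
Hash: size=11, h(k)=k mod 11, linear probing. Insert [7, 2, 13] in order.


Insertions: 7->slot 7; 2->slot 2; 13->slot 3
Table: [None, None, 2, 13, None, None, None, 7, None, None, None]


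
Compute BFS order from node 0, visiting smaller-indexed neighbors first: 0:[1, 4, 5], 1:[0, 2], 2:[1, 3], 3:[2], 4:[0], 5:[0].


BFS queue: start with [0]
Visit order: [0, 1, 4, 5, 2, 3]


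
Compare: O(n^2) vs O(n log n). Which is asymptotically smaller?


linearithmic grows slower than quadratic
O(n log n) is asymptotically smaller; O(n^2) grows faster


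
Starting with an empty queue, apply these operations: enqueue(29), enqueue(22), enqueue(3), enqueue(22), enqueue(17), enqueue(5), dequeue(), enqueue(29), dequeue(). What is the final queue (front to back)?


enqueue(29) -> [29]
enqueue(22) -> [29, 22]
enqueue(3) -> [29, 22, 3]
enqueue(22) -> [29, 22, 3, 22]
enqueue(17) -> [29, 22, 3, 22, 17]
enqueue(5) -> [29, 22, 3, 22, 17, 5]
dequeue() returns 29 -> [22, 3, 22, 17, 5]
enqueue(29) -> [22, 3, 22, 17, 5, 29]
dequeue() returns 22 -> [3, 22, 17, 5, 29]
Final queue (front to back): [3, 22, 17, 5, 29]


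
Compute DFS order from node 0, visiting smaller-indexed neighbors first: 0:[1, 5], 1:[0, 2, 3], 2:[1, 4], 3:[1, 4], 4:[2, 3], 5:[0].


DFS stack-based: start with [0]
Visit order: [0, 1, 2, 4, 3, 5]


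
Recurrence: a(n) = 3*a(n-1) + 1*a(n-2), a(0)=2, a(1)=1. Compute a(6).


Build bottom-up:
...a(4)=53, a(5)=175, a(6)=3*175+1*53=578


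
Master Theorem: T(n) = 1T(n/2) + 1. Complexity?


a=1, b=2, c=0. log_2(1)=0 = c=0. Case 2: O(n^c log n) = O(log n)
Complexity: O(log n)


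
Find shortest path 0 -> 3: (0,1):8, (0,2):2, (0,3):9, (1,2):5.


Dijkstra from 0:
Distances: {0: 0, 1: 7, 2: 2, 3: 9}
Shortest distance to 3 = 9, path = [0, 3]


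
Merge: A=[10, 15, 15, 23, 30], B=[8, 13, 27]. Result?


Compare heads, take smaller each step.
Merged: [8, 10, 13, 15, 15, 23, 27, 30]


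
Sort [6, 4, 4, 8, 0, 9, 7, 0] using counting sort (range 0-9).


Count array: [2, 0, 0, 0, 2, 0, 1, 1, 1, 1]
Reconstruct: [0, 0, 4, 4, 6, 7, 8, 9]


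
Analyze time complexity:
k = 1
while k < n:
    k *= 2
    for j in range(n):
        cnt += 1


Per nesting level: O(log n) * O(n) = O(n log n)
Complexity: O(n log n)


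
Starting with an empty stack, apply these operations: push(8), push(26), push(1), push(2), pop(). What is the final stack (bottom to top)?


push(8) -> [8]
push(26) -> [8, 26]
push(1) -> [8, 26, 1]
push(2) -> [8, 26, 1, 2]
pop() returns 2 -> [8, 26, 1]
Final stack (bottom to top): [8, 26, 1]


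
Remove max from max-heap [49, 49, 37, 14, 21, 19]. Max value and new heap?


Max = 49
Replace root with last, heapify down
Resulting heap: [49, 21, 37, 14, 19]


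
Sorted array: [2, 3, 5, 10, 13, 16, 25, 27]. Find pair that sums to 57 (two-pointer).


Two pointers: lo=0, hi=7
No pair sums to 57


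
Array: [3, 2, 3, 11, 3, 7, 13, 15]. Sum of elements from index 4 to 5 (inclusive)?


Prefix sums: [0, 3, 5, 8, 19, 22, 29, 42, 57]
Sum[4..5] = prefix[6] - prefix[4] = 29 - 19 = 10


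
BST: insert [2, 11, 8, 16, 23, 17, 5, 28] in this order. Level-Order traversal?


Root = 2; build tree by BST insertion.
Level-Order traversal: [2, 11, 8, 16, 5, 23, 17, 28]


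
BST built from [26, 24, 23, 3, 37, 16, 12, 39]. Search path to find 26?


BST root = 26
Search for 26: compare at each node
Path: [26]


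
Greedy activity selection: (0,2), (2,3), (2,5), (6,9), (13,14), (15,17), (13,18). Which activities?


Greedy: pick earliest-ending, then skip overlaps.
Selected (5 activities): [(0, 2), (2, 3), (6, 9), (13, 14), (15, 17)]


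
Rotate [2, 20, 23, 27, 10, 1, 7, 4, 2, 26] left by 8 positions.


Left rotate by 8: [2, 26, 2, 20, 23, 27, 10, 1, 7, 4]


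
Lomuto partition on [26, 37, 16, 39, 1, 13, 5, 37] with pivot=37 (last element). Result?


Elements <= 37 go left of pivot.
Result: [26, 37, 16, 1, 13, 5, 37, 39], pivot at index 6


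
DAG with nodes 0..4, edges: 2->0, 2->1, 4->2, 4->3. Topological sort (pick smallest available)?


Kahn's algorithm, process smallest node first
Order: [4, 2, 0, 1, 3]


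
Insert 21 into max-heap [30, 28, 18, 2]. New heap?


Append 21: [30, 28, 18, 2, 21]
Bubble up: no swaps needed
Result: [30, 28, 18, 2, 21]


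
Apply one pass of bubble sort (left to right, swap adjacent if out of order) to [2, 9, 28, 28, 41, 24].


After one pass: [2, 9, 28, 28, 24, 41]


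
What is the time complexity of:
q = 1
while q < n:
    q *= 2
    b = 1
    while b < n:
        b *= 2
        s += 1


Per nesting level: O(log n) * O(log n) = O((log n)^2)
Complexity: O((log n)^2)


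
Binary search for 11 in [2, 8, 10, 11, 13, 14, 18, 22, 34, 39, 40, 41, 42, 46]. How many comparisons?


Search for 11:
[0,13] mid=6 arr[6]=18
[0,5] mid=2 arr[2]=10
[3,5] mid=4 arr[4]=13
[3,3] mid=3 arr[3]=11
Total: 4 comparisons


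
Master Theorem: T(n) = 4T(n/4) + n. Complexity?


a=4, b=4, c=1. log_4(4)=1 = c=1. Case 2: O(n^c log n) = O(n log n)
Complexity: O(n log n)


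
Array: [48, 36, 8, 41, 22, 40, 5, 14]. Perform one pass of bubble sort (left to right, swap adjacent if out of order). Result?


After one pass: [36, 8, 41, 22, 40, 5, 14, 48]


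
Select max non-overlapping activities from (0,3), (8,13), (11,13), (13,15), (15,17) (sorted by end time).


Greedy: pick earliest-ending, then skip overlaps.
Selected (4 activities): [(0, 3), (8, 13), (13, 15), (15, 17)]


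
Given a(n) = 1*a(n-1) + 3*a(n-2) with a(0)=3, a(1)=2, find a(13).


Build bottom-up:
...a(11)=15797, a(12)=36467, a(13)=1*36467+3*15797=83858


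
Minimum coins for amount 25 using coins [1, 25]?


dp[0]=0; dp[i]=1+min(dp[i-c] for c in coins)
...dp[20]=20, dp[21]=21, dp[22]=22, dp[23]=23, dp[24]=24, dp[25]=1
Minimum coins for 25 = 1


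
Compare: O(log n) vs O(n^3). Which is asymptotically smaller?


logarithmic grows slower than cubic
O(log n) is asymptotically smaller; O(n^3) grows faster


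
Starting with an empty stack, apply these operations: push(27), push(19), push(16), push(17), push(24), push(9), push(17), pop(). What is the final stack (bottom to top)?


push(27) -> [27]
push(19) -> [27, 19]
push(16) -> [27, 19, 16]
push(17) -> [27, 19, 16, 17]
push(24) -> [27, 19, 16, 17, 24]
push(9) -> [27, 19, 16, 17, 24, 9]
push(17) -> [27, 19, 16, 17, 24, 9, 17]
pop() returns 17 -> [27, 19, 16, 17, 24, 9]
Final stack (bottom to top): [27, 19, 16, 17, 24, 9]


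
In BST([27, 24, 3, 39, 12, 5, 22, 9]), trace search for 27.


BST root = 27
Search for 27: compare at each node
Path: [27]


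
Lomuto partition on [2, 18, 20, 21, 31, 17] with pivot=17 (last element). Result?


Elements <= 17 go left of pivot.
Result: [2, 17, 20, 21, 31, 18], pivot at index 1


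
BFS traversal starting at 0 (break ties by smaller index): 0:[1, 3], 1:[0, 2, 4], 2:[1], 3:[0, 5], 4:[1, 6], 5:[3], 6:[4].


BFS queue: start with [0]
Visit order: [0, 1, 3, 2, 4, 5, 6]


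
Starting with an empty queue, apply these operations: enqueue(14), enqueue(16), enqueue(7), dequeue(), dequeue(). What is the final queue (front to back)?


enqueue(14) -> [14]
enqueue(16) -> [14, 16]
enqueue(7) -> [14, 16, 7]
dequeue() returns 14 -> [16, 7]
dequeue() returns 16 -> [7]
Final queue (front to back): [7]


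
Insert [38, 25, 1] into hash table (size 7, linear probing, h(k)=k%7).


Insertions: 38->slot 3; 25->slot 4; 1->slot 1
Table: [None, 1, None, 38, 25, None, None]


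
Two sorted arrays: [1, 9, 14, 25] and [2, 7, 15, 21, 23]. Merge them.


Compare heads, take smaller each step.
Merged: [1, 2, 7, 9, 14, 15, 21, 23, 25]


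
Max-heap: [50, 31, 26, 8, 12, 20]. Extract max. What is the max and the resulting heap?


Max = 50
Replace root with last, heapify down
Resulting heap: [31, 20, 26, 8, 12]


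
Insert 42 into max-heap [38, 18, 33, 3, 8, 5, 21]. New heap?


Append 42: [38, 18, 33, 3, 8, 5, 21, 42]
Bubble up: swap idx 7(42) with idx 3(3); swap idx 3(42) with idx 1(18); swap idx 1(42) with idx 0(38)
Result: [42, 38, 33, 18, 8, 5, 21, 3]


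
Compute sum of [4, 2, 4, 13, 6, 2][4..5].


Prefix sums: [0, 4, 6, 10, 23, 29, 31]
Sum[4..5] = prefix[6] - prefix[4] = 31 - 23 = 8


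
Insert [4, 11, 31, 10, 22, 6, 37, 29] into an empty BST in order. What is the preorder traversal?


Root = 4; build tree by BST insertion.
Preorder traversal: [4, 11, 10, 6, 31, 22, 29, 37]


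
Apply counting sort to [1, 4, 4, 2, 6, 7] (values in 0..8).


Count array: [0, 1, 1, 0, 2, 0, 1, 1, 0]
Reconstruct: [1, 2, 4, 4, 6, 7]


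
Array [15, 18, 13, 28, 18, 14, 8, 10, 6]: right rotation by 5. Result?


Right rotate by 5: [18, 14, 8, 10, 6, 15, 18, 13, 28]


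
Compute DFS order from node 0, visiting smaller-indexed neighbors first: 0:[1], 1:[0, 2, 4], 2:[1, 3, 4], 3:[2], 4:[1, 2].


DFS stack-based: start with [0]
Visit order: [0, 1, 2, 3, 4]


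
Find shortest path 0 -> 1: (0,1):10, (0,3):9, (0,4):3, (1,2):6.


Dijkstra from 0:
Distances: {0: 0, 1: 10, 2: 16, 3: 9, 4: 3}
Shortest distance to 1 = 10, path = [0, 1]


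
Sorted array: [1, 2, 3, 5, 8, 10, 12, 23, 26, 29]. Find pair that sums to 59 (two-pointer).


Two pointers: lo=0, hi=9
No pair sums to 59


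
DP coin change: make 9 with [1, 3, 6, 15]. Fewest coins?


dp[0]=0; dp[i]=1+min(dp[i-c] for c in coins)
...dp[4]=2, dp[5]=3, dp[6]=1, dp[7]=2, dp[8]=3, dp[9]=2
Minimum coins for 9 = 2


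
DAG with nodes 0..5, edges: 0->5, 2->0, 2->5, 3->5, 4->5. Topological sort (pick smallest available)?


Kahn's algorithm, process smallest node first
Order: [1, 2, 0, 3, 4, 5]


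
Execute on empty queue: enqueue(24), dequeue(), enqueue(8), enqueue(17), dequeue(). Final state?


enqueue(24) -> [24]
dequeue() returns 24 -> []
enqueue(8) -> [8]
enqueue(17) -> [8, 17]
dequeue() returns 8 -> [17]
Final queue (front to back): [17]


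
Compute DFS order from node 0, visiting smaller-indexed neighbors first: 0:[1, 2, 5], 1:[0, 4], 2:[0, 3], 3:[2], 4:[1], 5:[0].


DFS stack-based: start with [0]
Visit order: [0, 1, 4, 2, 3, 5]


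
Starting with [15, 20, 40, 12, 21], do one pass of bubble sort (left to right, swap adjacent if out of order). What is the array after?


After one pass: [15, 20, 12, 21, 40]


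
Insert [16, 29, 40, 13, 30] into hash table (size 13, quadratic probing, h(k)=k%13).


Insertions: 16->slot 3; 29->slot 4; 40->slot 1; 13->slot 0; 30->slot 5
Table: [13, 40, None, 16, 29, 30, None, None, None, None, None, None, None]


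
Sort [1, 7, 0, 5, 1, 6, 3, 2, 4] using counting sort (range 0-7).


Count array: [1, 2, 1, 1, 1, 1, 1, 1]
Reconstruct: [0, 1, 1, 2, 3, 4, 5, 6, 7]


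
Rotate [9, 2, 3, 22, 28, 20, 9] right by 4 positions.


Right rotate by 4: [22, 28, 20, 9, 9, 2, 3]


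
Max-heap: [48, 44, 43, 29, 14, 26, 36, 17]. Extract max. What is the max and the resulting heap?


Max = 48
Replace root with last, heapify down
Resulting heap: [44, 29, 43, 17, 14, 26, 36]


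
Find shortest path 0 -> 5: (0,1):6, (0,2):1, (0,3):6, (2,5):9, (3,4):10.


Dijkstra from 0:
Distances: {0: 0, 1: 6, 2: 1, 3: 6, 4: 16, 5: 10}
Shortest distance to 5 = 10, path = [0, 2, 5]


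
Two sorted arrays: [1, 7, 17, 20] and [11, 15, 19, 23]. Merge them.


Compare heads, take smaller each step.
Merged: [1, 7, 11, 15, 17, 19, 20, 23]


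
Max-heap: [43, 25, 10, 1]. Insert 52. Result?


Append 52: [43, 25, 10, 1, 52]
Bubble up: swap idx 4(52) with idx 1(25); swap idx 1(52) with idx 0(43)
Result: [52, 43, 10, 1, 25]


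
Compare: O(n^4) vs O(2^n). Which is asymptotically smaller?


quartic grows slower than exponential
O(n^4) is asymptotically smaller; O(2^n) grows faster


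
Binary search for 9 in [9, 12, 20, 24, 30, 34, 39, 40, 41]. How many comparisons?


Search for 9:
[0,8] mid=4 arr[4]=30
[0,3] mid=1 arr[1]=12
[0,0] mid=0 arr[0]=9
Total: 3 comparisons


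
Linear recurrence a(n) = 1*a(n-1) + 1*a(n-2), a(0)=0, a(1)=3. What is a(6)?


Build bottom-up:
...a(4)=9, a(5)=15, a(6)=1*15+1*9=24


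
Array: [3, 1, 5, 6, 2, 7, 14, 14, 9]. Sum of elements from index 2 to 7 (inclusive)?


Prefix sums: [0, 3, 4, 9, 15, 17, 24, 38, 52, 61]
Sum[2..7] = prefix[8] - prefix[2] = 52 - 4 = 48


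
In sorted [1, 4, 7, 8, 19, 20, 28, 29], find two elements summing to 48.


Two pointers: lo=0, hi=7
Found pair: (19, 29) summing to 48


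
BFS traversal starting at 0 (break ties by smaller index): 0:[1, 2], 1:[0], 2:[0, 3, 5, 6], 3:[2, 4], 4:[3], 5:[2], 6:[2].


BFS queue: start with [0]
Visit order: [0, 1, 2, 3, 5, 6, 4]


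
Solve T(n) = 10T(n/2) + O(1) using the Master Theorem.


a=10, b=2, c=0. log_2(10)=3.322 > c=0. Case 1: O(n^log_b(a)) = O(n^3.322)
Complexity: O(n^3.322)


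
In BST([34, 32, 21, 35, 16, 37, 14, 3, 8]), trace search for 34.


BST root = 34
Search for 34: compare at each node
Path: [34]


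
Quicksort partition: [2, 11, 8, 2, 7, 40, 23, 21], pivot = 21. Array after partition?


Elements <= 21 go left of pivot.
Result: [2, 11, 8, 2, 7, 21, 23, 40], pivot at index 5


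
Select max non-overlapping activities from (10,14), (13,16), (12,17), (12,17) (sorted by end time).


Greedy: pick earliest-ending, then skip overlaps.
Selected (1 activities): [(10, 14)]


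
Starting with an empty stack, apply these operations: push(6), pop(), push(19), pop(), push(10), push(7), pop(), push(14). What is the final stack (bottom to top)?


push(6) -> [6]
pop() returns 6 -> []
push(19) -> [19]
pop() returns 19 -> []
push(10) -> [10]
push(7) -> [10, 7]
pop() returns 7 -> [10]
push(14) -> [10, 14]
Final stack (bottom to top): [10, 14]


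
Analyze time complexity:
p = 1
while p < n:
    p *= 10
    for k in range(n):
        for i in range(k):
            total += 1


Per nesting level: O(log n) * O(n) * O(n) [triangular over k] = O(n^2 log n)
Complexity: O(n^2 log n)


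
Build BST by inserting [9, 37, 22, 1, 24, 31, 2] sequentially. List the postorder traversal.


Root = 9; build tree by BST insertion.
Postorder traversal: [2, 1, 31, 24, 22, 37, 9]


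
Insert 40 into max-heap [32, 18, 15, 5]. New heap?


Append 40: [32, 18, 15, 5, 40]
Bubble up: swap idx 4(40) with idx 1(18); swap idx 1(40) with idx 0(32)
Result: [40, 32, 15, 5, 18]


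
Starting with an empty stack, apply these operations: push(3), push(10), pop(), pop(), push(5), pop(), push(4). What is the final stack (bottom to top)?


push(3) -> [3]
push(10) -> [3, 10]
pop() returns 10 -> [3]
pop() returns 3 -> []
push(5) -> [5]
pop() returns 5 -> []
push(4) -> [4]
Final stack (bottom to top): [4]


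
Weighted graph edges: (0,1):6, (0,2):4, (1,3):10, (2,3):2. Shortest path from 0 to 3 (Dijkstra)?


Dijkstra from 0:
Distances: {0: 0, 1: 6, 2: 4, 3: 6}
Shortest distance to 3 = 6, path = [0, 2, 3]


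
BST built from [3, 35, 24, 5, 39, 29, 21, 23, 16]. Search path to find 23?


BST root = 3
Search for 23: compare at each node
Path: [3, 35, 24, 5, 21, 23]


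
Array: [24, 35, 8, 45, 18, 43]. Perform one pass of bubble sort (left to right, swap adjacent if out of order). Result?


After one pass: [24, 8, 35, 18, 43, 45]


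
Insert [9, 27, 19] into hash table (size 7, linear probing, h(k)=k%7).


Insertions: 9->slot 2; 27->slot 6; 19->slot 5
Table: [None, None, 9, None, None, 19, 27]


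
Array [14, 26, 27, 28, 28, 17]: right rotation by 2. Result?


Right rotate by 2: [28, 17, 14, 26, 27, 28]


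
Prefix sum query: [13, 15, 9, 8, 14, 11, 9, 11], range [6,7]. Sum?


Prefix sums: [0, 13, 28, 37, 45, 59, 70, 79, 90]
Sum[6..7] = prefix[8] - prefix[6] = 90 - 70 = 20


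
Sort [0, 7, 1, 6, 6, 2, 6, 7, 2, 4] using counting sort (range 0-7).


Count array: [1, 1, 2, 0, 1, 0, 3, 2]
Reconstruct: [0, 1, 2, 2, 4, 6, 6, 6, 7, 7]


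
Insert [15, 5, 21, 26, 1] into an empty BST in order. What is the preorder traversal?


Root = 15; build tree by BST insertion.
Preorder traversal: [15, 5, 1, 21, 26]


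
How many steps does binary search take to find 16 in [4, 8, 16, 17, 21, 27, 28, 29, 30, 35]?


Search for 16:
[0,9] mid=4 arr[4]=21
[0,3] mid=1 arr[1]=8
[2,3] mid=2 arr[2]=16
Total: 3 comparisons


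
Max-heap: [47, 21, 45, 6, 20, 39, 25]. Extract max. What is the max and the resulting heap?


Max = 47
Replace root with last, heapify down
Resulting heap: [45, 21, 39, 6, 20, 25]


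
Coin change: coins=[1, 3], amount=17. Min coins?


dp[0]=0; dp[i]=1+min(dp[i-c] for c in coins)
...dp[12]=4, dp[13]=5, dp[14]=6, dp[15]=5, dp[16]=6, dp[17]=7
Minimum coins for 17 = 7


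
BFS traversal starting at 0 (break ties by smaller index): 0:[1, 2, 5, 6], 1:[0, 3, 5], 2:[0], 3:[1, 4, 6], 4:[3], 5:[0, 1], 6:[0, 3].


BFS queue: start with [0]
Visit order: [0, 1, 2, 5, 6, 3, 4]


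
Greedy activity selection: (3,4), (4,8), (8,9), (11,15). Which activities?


Greedy: pick earliest-ending, then skip overlaps.
Selected (4 activities): [(3, 4), (4, 8), (8, 9), (11, 15)]


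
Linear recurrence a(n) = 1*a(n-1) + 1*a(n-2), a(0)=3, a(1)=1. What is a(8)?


Build bottom-up:
...a(6)=23, a(7)=37, a(8)=1*37+1*23=60


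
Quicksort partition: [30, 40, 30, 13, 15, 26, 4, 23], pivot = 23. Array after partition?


Elements <= 23 go left of pivot.
Result: [13, 15, 4, 23, 40, 26, 30, 30], pivot at index 3


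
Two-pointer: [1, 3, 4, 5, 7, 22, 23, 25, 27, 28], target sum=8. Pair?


Two pointers: lo=0, hi=9
Found pair: (1, 7) summing to 8


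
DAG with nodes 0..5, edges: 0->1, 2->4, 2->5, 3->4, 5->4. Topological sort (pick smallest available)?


Kahn's algorithm, process smallest node first
Order: [0, 1, 2, 3, 5, 4]


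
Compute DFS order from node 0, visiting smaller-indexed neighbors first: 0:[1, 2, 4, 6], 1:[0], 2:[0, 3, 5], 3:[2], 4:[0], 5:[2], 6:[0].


DFS stack-based: start with [0]
Visit order: [0, 1, 2, 3, 5, 4, 6]


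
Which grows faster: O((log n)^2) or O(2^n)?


polylogarithmic grows slower than exponential
O((log n)^2) is asymptotically smaller; O(2^n) grows faster


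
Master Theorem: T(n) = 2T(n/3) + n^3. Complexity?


a=2, b=3, c=3. log_3(2)=0.631 < c=3. Case 3: O(n^c) = O(n^3)
Complexity: O(n^3)


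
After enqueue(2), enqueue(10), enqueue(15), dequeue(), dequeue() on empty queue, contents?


enqueue(2) -> [2]
enqueue(10) -> [2, 10]
enqueue(15) -> [2, 10, 15]
dequeue() returns 2 -> [10, 15]
dequeue() returns 10 -> [15]
Final queue (front to back): [15]


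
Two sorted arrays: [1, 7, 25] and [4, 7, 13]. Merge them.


Compare heads, take smaller each step.
Merged: [1, 4, 7, 7, 13, 25]


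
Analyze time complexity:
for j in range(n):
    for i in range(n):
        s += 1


Per nesting level: O(n) * O(n) = O(n^2)
Complexity: O(n^2)


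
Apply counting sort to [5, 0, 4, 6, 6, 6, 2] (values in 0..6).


Count array: [1, 0, 1, 0, 1, 1, 3]
Reconstruct: [0, 2, 4, 5, 6, 6, 6]


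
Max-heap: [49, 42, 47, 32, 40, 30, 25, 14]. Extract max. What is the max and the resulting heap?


Max = 49
Replace root with last, heapify down
Resulting heap: [47, 42, 30, 32, 40, 14, 25]


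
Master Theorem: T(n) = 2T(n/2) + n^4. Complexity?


a=2, b=2, c=4. log_2(2)=1 < c=4. Case 3: O(n^c) = O(n^4)
Complexity: O(n^4)


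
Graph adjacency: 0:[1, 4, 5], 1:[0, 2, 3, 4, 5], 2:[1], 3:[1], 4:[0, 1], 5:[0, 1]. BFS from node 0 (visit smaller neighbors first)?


BFS queue: start with [0]
Visit order: [0, 1, 4, 5, 2, 3]


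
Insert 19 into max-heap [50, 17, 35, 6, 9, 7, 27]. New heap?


Append 19: [50, 17, 35, 6, 9, 7, 27, 19]
Bubble up: swap idx 7(19) with idx 3(6); swap idx 3(19) with idx 1(17)
Result: [50, 19, 35, 17, 9, 7, 27, 6]


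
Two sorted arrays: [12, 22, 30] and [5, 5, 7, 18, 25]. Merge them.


Compare heads, take smaller each step.
Merged: [5, 5, 7, 12, 18, 22, 25, 30]


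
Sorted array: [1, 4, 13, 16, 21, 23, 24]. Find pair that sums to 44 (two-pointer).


Two pointers: lo=0, hi=6
Found pair: (21, 23) summing to 44


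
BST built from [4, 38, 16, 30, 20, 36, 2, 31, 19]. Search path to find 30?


BST root = 4
Search for 30: compare at each node
Path: [4, 38, 16, 30]


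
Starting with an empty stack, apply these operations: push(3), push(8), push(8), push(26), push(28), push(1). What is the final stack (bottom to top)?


push(3) -> [3]
push(8) -> [3, 8]
push(8) -> [3, 8, 8]
push(26) -> [3, 8, 8, 26]
push(28) -> [3, 8, 8, 26, 28]
push(1) -> [3, 8, 8, 26, 28, 1]
Final stack (bottom to top): [3, 8, 8, 26, 28, 1]


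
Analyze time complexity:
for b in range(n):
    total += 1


Per nesting level: O(n) = O(n)
Complexity: O(n)


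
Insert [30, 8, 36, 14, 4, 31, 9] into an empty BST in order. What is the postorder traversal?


Root = 30; build tree by BST insertion.
Postorder traversal: [4, 9, 14, 8, 31, 36, 30]


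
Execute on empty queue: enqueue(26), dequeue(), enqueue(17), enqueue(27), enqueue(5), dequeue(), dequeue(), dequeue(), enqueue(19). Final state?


enqueue(26) -> [26]
dequeue() returns 26 -> []
enqueue(17) -> [17]
enqueue(27) -> [17, 27]
enqueue(5) -> [17, 27, 5]
dequeue() returns 17 -> [27, 5]
dequeue() returns 27 -> [5]
dequeue() returns 5 -> []
enqueue(19) -> [19]
Final queue (front to back): [19]


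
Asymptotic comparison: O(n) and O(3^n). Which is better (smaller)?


linear grows slower than exponential (base 3)
O(n) is asymptotically smaller; O(3^n) grows faster


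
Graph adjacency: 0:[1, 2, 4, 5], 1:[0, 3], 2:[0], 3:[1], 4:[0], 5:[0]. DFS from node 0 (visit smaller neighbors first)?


DFS stack-based: start with [0]
Visit order: [0, 1, 3, 2, 4, 5]


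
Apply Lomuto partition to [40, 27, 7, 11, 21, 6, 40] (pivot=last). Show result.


Elements <= 40 go left of pivot.
Result: [40, 27, 7, 11, 21, 6, 40], pivot at index 6


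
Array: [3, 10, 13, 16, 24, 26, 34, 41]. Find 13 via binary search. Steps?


Search for 13:
[0,7] mid=3 arr[3]=16
[0,2] mid=1 arr[1]=10
[2,2] mid=2 arr[2]=13
Total: 3 comparisons


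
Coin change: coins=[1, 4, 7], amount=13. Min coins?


dp[0]=0; dp[i]=1+min(dp[i-c] for c in coins)
...dp[8]=2, dp[9]=3, dp[10]=4, dp[11]=2, dp[12]=3, dp[13]=4
Minimum coins for 13 = 4


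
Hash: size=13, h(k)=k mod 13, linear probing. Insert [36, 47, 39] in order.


Insertions: 36->slot 10; 47->slot 8; 39->slot 0
Table: [39, None, None, None, None, None, None, None, 47, None, 36, None, None]


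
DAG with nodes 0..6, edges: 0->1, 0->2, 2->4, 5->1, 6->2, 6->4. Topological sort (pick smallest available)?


Kahn's algorithm, process smallest node first
Order: [0, 3, 5, 1, 6, 2, 4]


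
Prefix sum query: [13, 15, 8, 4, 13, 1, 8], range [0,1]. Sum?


Prefix sums: [0, 13, 28, 36, 40, 53, 54, 62]
Sum[0..1] = prefix[2] - prefix[0] = 28 - 0 = 28


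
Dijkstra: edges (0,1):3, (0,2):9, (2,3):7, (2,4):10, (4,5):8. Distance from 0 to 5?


Dijkstra from 0:
Distances: {0: 0, 1: 3, 2: 9, 3: 16, 4: 19, 5: 27}
Shortest distance to 5 = 27, path = [0, 2, 4, 5]


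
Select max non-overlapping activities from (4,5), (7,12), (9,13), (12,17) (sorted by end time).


Greedy: pick earliest-ending, then skip overlaps.
Selected (3 activities): [(4, 5), (7, 12), (12, 17)]


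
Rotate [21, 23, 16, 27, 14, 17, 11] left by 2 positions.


Left rotate by 2: [16, 27, 14, 17, 11, 21, 23]


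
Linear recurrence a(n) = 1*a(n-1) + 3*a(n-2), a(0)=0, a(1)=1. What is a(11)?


Build bottom-up:
...a(9)=508, a(10)=1159, a(11)=1*1159+3*508=2683


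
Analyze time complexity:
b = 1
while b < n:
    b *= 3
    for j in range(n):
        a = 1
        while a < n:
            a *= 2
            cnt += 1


Per nesting level: O(log n) * O(n) * O(log n) = O(n (log n)^2)
Complexity: O(n (log n)^2)


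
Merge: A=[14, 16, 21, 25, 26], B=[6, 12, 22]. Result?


Compare heads, take smaller each step.
Merged: [6, 12, 14, 16, 21, 22, 25, 26]


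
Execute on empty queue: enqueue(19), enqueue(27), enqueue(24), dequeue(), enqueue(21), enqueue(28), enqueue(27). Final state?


enqueue(19) -> [19]
enqueue(27) -> [19, 27]
enqueue(24) -> [19, 27, 24]
dequeue() returns 19 -> [27, 24]
enqueue(21) -> [27, 24, 21]
enqueue(28) -> [27, 24, 21, 28]
enqueue(27) -> [27, 24, 21, 28, 27]
Final queue (front to back): [27, 24, 21, 28, 27]


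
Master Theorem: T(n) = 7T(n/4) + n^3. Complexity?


a=7, b=4, c=3. log_4(7)=1.404 < c=3. Case 3: O(n^c) = O(n^3)
Complexity: O(n^3)


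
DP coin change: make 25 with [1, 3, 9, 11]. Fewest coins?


dp[0]=0; dp[i]=1+min(dp[i-c] for c in coins)
...dp[20]=2, dp[21]=3, dp[22]=2, dp[23]=3, dp[24]=4, dp[25]=3
Minimum coins for 25 = 3


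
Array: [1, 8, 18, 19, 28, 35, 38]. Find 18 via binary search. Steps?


Search for 18:
[0,6] mid=3 arr[3]=19
[0,2] mid=1 arr[1]=8
[2,2] mid=2 arr[2]=18
Total: 3 comparisons


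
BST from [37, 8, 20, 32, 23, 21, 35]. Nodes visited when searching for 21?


BST root = 37
Search for 21: compare at each node
Path: [37, 8, 20, 32, 23, 21]
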